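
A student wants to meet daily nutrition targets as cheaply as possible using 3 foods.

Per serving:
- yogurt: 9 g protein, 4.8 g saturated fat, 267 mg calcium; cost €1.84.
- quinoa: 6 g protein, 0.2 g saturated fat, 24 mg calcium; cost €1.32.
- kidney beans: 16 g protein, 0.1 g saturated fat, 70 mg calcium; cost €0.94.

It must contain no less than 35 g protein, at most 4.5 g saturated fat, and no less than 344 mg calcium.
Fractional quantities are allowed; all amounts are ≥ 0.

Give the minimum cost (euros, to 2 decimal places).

Set it up as a linear program. Let x1 = servings of yogurt, x2 = servings of quinoa, x3 = servings of kidney beans.
min 1.84x1 + 1.32x2 + 0.94x3 subject to:
  9x1 + 6x2 + 16x3 ≥ 35   (protein)
  4.8x1 + 0.2x2 + 0.1x3 ≤ 4.5   (saturated fat)
  267x1 + 24x2 + 70x3 ≥ 344   (calcium)
  x1, x2, x3 ≥ 0.
The cheapest feasible vertex uses only yogurt, kidney beans; quinoa is not used. There the protein and calcium constraints are tight.
So yogurt = 0.8386 servings, kidney beans = 1.716 servings.
Objective = 1.84·0.8386 + 0.94·1.716 = 3.1561.

€3.16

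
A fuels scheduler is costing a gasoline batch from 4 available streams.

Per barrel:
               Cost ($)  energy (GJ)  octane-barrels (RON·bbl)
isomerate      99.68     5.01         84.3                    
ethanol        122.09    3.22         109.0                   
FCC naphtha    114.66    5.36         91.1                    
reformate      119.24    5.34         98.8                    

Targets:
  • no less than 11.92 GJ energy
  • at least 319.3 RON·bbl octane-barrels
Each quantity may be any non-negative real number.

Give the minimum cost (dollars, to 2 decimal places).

$362.83

This is a linear program. Let x1 = barrels of isomerate, x2 = barrels of ethanol, x3 = barrels of FCC naphtha, x4 = barrels of reformate.
min 99.68x1 + 122.09x2 + 114.66x3 + 119.24x4 with:
  5.01x1 + 3.22x2 + 5.36x3 + 5.34x4 ≥ 11.92   (energy)
  84.3x1 + 109x2 + 91.1x3 + 98.8x4 ≥ 319.3   (octane-barrels)
  x1, x2, x3, x4 ≥ 0.
At the optimum only isomerate, ethanol are positive (FCC naphtha, reformate = 0). There the energy and octane-barrels constraints are tight.
Solving gives x1 = 0.98722, x2 = 2.1658.
Hence cost = 99.68·0.98722 + 122.09·2.1658 = $362.8286.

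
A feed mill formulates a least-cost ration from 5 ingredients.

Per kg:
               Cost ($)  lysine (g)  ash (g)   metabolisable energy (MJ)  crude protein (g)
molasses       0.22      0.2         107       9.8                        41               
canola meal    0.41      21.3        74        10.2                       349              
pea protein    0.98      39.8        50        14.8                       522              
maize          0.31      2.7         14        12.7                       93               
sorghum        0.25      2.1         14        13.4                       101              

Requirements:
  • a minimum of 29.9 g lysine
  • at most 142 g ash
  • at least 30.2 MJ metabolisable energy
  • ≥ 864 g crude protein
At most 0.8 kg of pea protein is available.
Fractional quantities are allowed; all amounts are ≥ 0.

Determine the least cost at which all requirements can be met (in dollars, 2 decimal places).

Let x1 = kg of molasses, x2 = kg of canola meal, x3 = kg of pea protein, x4 = kg of maize, x5 = kg of sorghum.
Minimize 0.22x1 + 0.41x2 + 0.98x3 + 0.31x4 + 0.25x5 with:
  0.2x1 + 21.3x2 + 39.8x3 + 2.7x4 + 2.1x5 ≥ 29.9   (lysine)
  107x1 + 74x2 + 50x3 + 14x4 + 14x5 ≤ 142   (ash)
  9.8x1 + 10.2x2 + 14.8x3 + 12.7x4 + 13.4x5 ≥ 30.2   (metabolisable energy)
  41x1 + 349x2 + 522x3 + 93x4 + 101x5 ≥ 864   (crude protein)
  x3 ≤ 0.8
  x1, x2, x3, x4, x5 ≥ 0.
The cheapest feasible vertex uses only canola meal, pea protein, sorghum; molasses, maize are not used. Binding constraints: ash, metabolisable energy, crude protein.
Solving gives x2 = 1.407, x3 = 0.6177, x5 = 0.5006.
Objective = 0.41·1.407 + 0.98·0.6177 + 0.25·0.5006 = 1.3074.

$1.31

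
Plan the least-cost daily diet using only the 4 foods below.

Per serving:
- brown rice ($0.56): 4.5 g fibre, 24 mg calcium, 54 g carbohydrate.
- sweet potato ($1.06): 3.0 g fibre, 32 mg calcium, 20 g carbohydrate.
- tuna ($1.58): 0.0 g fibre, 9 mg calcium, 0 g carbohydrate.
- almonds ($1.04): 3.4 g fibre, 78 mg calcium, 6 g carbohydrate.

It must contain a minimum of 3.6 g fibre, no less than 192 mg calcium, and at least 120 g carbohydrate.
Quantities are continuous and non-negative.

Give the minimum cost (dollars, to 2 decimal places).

This is a linear program. Let x1 = servings of brown rice, x2 = servings of sweet potato, x3 = servings of tuna, x4 = servings of almonds.
Minimise 0.56x1 + 1.06x2 + 1.58x3 + 1.04x4 s.t.:
  4.5x1 + 3x2 + 3.4x4 ≥ 3.6   (fibre)
  24x1 + 32x2 + 9x3 + 78x4 ≥ 192   (calcium)
  54x1 + 20x2 + 6x4 ≥ 120   (carbohydrate)
  x1, x2, x3, x4 ≥ 0.
At the optimum only brown rice, almonds are positive (sweet potato, tuna = 0). The calcium and carbohydrate requirements are met with equality.
Optimal quantities: brown rice = 2.018 servings, almonds = 1.841 servings.
Objective = 0.56·2.018 + 1.04·1.841 = 3.0447.

$3.04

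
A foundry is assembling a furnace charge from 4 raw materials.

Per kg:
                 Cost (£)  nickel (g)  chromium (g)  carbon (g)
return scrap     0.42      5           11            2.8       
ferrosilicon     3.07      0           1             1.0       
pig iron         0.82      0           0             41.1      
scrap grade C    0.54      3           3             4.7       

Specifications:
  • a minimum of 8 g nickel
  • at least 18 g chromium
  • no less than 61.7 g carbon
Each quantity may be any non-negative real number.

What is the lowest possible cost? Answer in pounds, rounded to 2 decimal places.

£1.83

Let x1 = kg of return scrap, x2 = kg of ferrosilicon, x3 = kg of pig iron, x4 = kg of scrap grade C.
Minimize 0.42x1 + 3.07x2 + 0.82x3 + 0.54x4 s.t.:
  5x1 + 3x4 ≥ 8   (nickel)
  11x1 + 1x2 + 3x4 ≥ 18   (chromium)
  2.8x1 + 1x2 + 41.1x3 + 4.7x4 ≥ 61.7   (carbon)
  x1, x2, x3, x4 ≥ 0.
At the optimum only return scrap, pig iron are positive (ferrosilicon, scrap grade C = 0). The chromium and carbon requirements are met with equality.
That vertex is x1 = 1.636, x3 = 1.39.
Total cost: 0.42·1.636 + 0.82·1.39 = 1.8269.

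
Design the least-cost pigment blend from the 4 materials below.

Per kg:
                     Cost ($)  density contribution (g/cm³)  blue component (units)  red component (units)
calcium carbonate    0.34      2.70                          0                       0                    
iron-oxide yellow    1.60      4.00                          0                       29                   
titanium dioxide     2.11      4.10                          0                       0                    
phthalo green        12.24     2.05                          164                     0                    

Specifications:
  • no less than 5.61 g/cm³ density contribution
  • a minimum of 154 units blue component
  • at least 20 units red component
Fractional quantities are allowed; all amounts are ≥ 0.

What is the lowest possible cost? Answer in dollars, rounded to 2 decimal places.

Set it up as a linear program. Let x1 = kg of calcium carbonate, x2 = kg of iron-oxide yellow, x3 = kg of titanium dioxide, x4 = kg of phthalo green.
Minimise 0.34x1 + 1.6x2 + 2.11x3 + 12.24x4 subject to:
  2.7x1 + 4x2 + 4.1x3 + 2.05x4 ≥ 5.61   (density contribution)
  164x4 ≥ 154   (blue component)
  29x2 ≥ 20   (red component)
  x1, x2, x3, x4 ≥ 0.
At the optimum only calcium carbonate, iron-oxide yellow, phthalo green are positive (titanium dioxide = 0). Binding constraints: density contribution, blue component, red component.
Solving gives x1 = 0.3431, x2 = 0.6897, x4 = 0.939.
Objective = 0.34·0.3431 + 1.6·0.6897 + 12.24·0.939 = 12.7135.

$12.71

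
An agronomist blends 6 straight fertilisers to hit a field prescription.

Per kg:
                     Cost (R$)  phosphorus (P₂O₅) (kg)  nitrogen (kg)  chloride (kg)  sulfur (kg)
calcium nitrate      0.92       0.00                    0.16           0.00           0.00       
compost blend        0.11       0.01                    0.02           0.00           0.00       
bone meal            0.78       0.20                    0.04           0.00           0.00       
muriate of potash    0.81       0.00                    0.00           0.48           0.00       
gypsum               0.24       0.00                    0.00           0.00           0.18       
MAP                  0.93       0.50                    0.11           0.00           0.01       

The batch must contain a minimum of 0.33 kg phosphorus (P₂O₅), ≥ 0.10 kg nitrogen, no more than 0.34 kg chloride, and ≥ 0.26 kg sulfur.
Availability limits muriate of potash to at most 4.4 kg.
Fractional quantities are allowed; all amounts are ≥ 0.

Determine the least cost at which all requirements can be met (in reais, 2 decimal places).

R$1.09

Set it up as a linear program. Let x1 = kg of calcium nitrate, x2 = kg of compost blend, x3 = kg of bone meal, x4 = kg of muriate of potash, x5 = kg of gypsum, x6 = kg of MAP.
min 0.92x1 + 0.11x2 + 0.78x3 + 0.81x4 + 0.24x5 + 0.93x6 with:
  0.01x2 + 0.2x3 + 0.5x6 ≥ 0.33   (phosphorus (P₂O₅))
  0.16x1 + 0.02x2 + 0.04x3 + 0.11x6 ≥ 0.1   (nitrogen)
  0.48x4 ≤ 0.34   (chloride)
  0.18x5 + 0.01x6 ≥ 0.26   (sulfur)
  x4 ≤ 4.4
  x1, x2, x3, x4, x5, x6 ≥ 0.
At the optimum only compost blend, gypsum, MAP are positive (calcium nitrate, bone meal, muriate of potash = 0). Binding constraints: phosphorus (P₂O₅), nitrogen, sulfur.
So compost blend = 1.539 kg, gypsum = 1.409 kg, MAP = 0.6292 kg.
Cost = 0.11·1.539 + 0.24·1.409 + 0.93·0.6292 = 1.0926.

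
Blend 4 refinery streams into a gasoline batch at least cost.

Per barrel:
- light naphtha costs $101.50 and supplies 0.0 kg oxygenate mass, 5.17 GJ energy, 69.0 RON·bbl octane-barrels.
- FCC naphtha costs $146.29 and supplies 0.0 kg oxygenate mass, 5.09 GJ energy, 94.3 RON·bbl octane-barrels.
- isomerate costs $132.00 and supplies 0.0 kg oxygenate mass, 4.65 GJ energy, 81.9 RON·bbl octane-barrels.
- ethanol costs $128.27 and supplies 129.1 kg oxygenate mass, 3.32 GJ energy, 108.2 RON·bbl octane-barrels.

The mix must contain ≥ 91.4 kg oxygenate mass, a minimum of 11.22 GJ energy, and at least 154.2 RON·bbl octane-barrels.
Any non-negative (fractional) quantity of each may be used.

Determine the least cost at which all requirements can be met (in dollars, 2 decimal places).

Set it up as a linear program. Let x1 = barrels of light naphtha, x2 = barrels of FCC naphtha, x3 = barrels of isomerate, x4 = barrels of ethanol.
min 101.5x1 + 146.29x2 + 132x3 + 128.27x4 subject to:
  129.1x4 ≥ 91.4   (oxygenate mass)
  5.17x1 + 5.09x2 + 4.65x3 + 3.32x4 ≥ 11.22   (energy)
  69x1 + 94.3x2 + 81.9x3 + 108.2x4 ≥ 154.2   (octane-barrels)
  x1, x2, x3, x4 ≥ 0.
The cheapest feasible vertex uses only light naphtha, ethanol; FCC naphtha, isomerate are not used. The oxygenate mass and energy requirements are met with equality.
Optimal quantities: light naphtha = 1.71557 barrels, ethanol = 0.707978 barrels.
Hence cost = 101.5·1.71557 + 128.27·0.707978 = $264.9427.

$264.94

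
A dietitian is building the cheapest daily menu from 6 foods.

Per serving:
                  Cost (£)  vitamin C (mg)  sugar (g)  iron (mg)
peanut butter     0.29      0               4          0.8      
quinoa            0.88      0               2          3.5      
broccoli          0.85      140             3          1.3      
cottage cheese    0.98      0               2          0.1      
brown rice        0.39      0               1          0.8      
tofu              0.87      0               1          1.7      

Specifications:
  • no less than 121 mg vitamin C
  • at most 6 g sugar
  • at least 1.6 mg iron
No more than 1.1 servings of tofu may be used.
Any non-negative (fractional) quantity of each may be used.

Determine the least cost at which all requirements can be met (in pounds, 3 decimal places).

This is a linear program. Let x1 = servings of peanut butter, x2 = servings of quinoa, x3 = servings of broccoli, x4 = servings of cottage cheese, x5 = servings of brown rice, x6 = servings of tofu.
min 0.29x1 + 0.88x2 + 0.85x3 + 0.98x4 + 0.39x5 + 0.87x6 subject to:
  140x3 ≥ 121   (vitamin C)
  4x1 + 2x2 + 3x3 + 2x4 + 1x5 + 1x6 ≤ 6   (sugar)
  0.8x1 + 3.5x2 + 1.3x3 + 0.1x4 + 0.8x5 + 1.7x6 ≥ 1.6   (iron)
  x6 ≤ 1.1
  x1, x2, x3, x4, x5, x6 ≥ 0.
The cheapest feasible vertex uses only quinoa, broccoli; peanut butter, cottage cheese, brown rice, tofu are not used. Binding constraints: vitamin C and iron.
So quinoa = 0.1361 servings, broccoli = 0.8643 servings.
Cost = 0.88·0.1361 + 0.85·0.8643 = 0.85442.

£0.854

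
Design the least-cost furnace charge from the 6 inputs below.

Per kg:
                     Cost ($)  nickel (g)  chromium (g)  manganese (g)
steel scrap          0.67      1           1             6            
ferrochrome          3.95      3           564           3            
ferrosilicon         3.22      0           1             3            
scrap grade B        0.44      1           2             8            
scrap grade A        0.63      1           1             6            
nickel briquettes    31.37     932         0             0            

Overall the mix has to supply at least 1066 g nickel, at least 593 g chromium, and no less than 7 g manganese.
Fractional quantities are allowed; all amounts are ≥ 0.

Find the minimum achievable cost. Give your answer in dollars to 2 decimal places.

$40.12

Treat it as an LP. Let x1 = kg of steel scrap, x2 = kg of ferrochrome, x3 = kg of ferrosilicon, x4 = kg of scrap grade B, x5 = kg of scrap grade A, x6 = kg of nickel briquettes.
Minimise 0.67x1 + 3.95x2 + 3.22x3 + 0.44x4 + 0.63x5 + 31.37x6 with:
  1x1 + 3x2 + 1x4 + 1x5 + 932x6 ≥ 1066   (nickel)
  1x1 + 564x2 + 1x3 + 2x4 + 1x5 ≥ 593   (chromium)
  6x1 + 3x2 + 3x3 + 8x4 + 6x5 ≥ 7   (manganese)
  x1, x2, x3, x4, x5, x6 ≥ 0.
The cheapest feasible vertex uses only ferrochrome, scrap grade B, nickel briquettes; steel scrap, ferrosilicon, scrap grade A are not used. There the nickel, chromium, manganese constraints are tight.
That vertex is x2 = 1.05, x4 = 0.4814, x6 = 1.14.
Cost = 3.95·1.05 + 0.44·0.4814 + 31.37·1.14 = 40.1211.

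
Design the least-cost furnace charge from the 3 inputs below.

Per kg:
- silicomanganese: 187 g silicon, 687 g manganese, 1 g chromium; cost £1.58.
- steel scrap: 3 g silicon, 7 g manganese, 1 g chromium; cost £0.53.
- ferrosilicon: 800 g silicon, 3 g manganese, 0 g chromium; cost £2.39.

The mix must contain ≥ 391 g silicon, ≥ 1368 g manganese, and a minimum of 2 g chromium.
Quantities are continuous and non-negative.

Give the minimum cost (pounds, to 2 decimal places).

£3.21

Let x1 = kg of silicomanganese, x2 = kg of steel scrap, x3 = kg of ferrosilicon.
Minimise 1.58x1 + 0.53x2 + 2.39x3 with:
  187x1 + 3x2 + 800x3 ≥ 391   (silicon)
  687x1 + 7x2 + 3x3 ≥ 1368   (manganese)
  1x1 + 1x2 ≥ 2   (chromium)
  x1, x2, x3 ≥ 0.
All 3 inputs are positive at the optimum. Binding constraints: silicon, manganese, chromium.
So silicomanganese = 1.991 kg, steel scrap = 0.008926 kg, ferrosilicon = 0.0233 kg.
Cost = 1.58·1.991 + 0.53·0.008926 + 2.39·0.0233 = 3.2062.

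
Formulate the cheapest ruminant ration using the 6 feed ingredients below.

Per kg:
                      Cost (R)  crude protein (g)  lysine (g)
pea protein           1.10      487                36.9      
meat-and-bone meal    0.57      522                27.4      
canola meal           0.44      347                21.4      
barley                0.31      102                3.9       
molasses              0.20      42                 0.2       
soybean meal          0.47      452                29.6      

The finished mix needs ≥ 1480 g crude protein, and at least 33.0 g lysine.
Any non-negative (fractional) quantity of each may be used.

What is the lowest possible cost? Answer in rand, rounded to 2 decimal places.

Let x1 = kg of pea protein, x2 = kg of meat-and-bone meal, x3 = kg of canola meal, x4 = kg of barley, x5 = kg of molasses, x6 = kg of soybean meal.
Minimize 1.1x1 + 0.57x2 + 0.44x3 + 0.31x4 + 0.2x5 + 0.47x6 with:
  487x1 + 522x2 + 347x3 + 102x4 + 42x5 + 452x6 ≥ 1480   (crude protein)
  36.9x1 + 27.4x2 + 21.4x3 + 3.9x4 + 0.2x5 + 29.6x6 ≥ 33   (lysine)
  x1, x2, x3, x4, x5, x6 ≥ 0.
The cheapest feasible vertex uses only soybean meal; pea protein, meat-and-bone meal, canola meal, barley, molasses are not used. The crude protein requirement is met with equality.
So soybean meal = 3.274 kg.
Objective = 0.47·3.274 = 1.5388.

R1.54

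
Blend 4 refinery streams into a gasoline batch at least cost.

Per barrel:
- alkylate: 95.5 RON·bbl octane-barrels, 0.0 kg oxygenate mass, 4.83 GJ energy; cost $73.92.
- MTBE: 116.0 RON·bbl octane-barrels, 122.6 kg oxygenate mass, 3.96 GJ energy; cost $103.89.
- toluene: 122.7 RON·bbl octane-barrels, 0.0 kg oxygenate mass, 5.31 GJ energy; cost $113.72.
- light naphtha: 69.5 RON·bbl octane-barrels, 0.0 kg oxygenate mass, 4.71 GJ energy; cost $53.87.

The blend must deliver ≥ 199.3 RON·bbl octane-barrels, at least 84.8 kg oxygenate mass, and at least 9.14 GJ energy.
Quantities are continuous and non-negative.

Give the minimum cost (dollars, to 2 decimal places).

Treat it as an LP. Let x1 = barrels of alkylate, x2 = barrels of MTBE, x3 = barrels of toluene, x4 = barrels of light naphtha.
Minimize 73.92x1 + 103.89x2 + 113.72x3 + 53.87x4 s.t.:
  95.5x1 + 116x2 + 122.7x3 + 69.5x4 ≥ 199.3   (octane-barrels)
  122.6x2 ≥ 84.8   (oxygenate mass)
  4.83x1 + 3.96x2 + 5.31x3 + 4.71x4 ≥ 9.14   (energy)
  x1, x2, x3, x4 ≥ 0.
The minimum-cost mix takes nothing from toluene — only alkylate, MTBE, light naphtha. Binding constraints: octane-barrels, oxygenate mass, energy.
Optimal quantities: alkylate = 1.0159 barrels, MTBE = 0.69168 barrels, light naphtha = 0.31726 barrels.
Cost = 73.92·1.0159 + 103.89·0.69168 + 53.87·0.31726 = 164.0448.

$164.04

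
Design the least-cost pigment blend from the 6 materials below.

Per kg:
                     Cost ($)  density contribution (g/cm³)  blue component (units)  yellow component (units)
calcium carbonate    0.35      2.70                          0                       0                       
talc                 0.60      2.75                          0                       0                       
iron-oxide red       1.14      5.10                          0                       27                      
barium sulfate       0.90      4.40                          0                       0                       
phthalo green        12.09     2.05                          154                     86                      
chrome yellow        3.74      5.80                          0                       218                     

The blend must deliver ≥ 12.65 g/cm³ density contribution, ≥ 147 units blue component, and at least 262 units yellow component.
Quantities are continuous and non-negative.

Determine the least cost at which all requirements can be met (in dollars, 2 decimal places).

$15.39

Let x1 = kg of calcium carbonate, x2 = kg of talc, x3 = kg of iron-oxide red, x4 = kg of barium sulfate, x5 = kg of phthalo green, x6 = kg of chrome yellow.
min 0.35x1 + 0.6x2 + 1.14x3 + 0.9x4 + 12.09x5 + 3.74x6 s.t.:
  2.7x1 + 2.75x2 + 5.1x3 + 4.4x4 + 2.05x5 + 5.8x6 ≥ 12.65   (density contribution)
  154x5 ≥ 147   (blue component)
  27x3 + 86x5 + 218x6 ≥ 262   (yellow component)
  x1, x2, x3, x4, x5, x6 ≥ 0.
The minimum-cost mix takes nothing from talc, iron-oxide red, barium sulfate — only calcium carbonate, phthalo green, chrome yellow. There the density contribution, blue component, yellow component constraints are tight.
So calcium carbonate = 2.188 kg, phthalo green = 0.9545 kg, chrome yellow = 0.8253 kg.
Hence cost = 0.35·2.188 + 12.09·0.9545 + 3.74·0.8253 = $15.3923.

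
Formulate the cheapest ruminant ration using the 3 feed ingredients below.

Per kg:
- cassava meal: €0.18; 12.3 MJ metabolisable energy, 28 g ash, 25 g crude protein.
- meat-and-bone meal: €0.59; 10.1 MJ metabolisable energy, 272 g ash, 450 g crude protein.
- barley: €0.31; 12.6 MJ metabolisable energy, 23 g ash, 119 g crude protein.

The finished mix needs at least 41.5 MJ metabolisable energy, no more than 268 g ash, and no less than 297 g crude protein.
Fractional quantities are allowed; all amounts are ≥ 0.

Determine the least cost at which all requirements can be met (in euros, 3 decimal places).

€0.826

Treat it as an LP. Let x1 = kg of cassava meal, x2 = kg of meat-and-bone meal, x3 = kg of barley.
Minimize 0.18x1 + 0.59x2 + 0.31x3 subject to:
  12.3x1 + 10.1x2 + 12.6x3 ≥ 41.5   (metabolisable energy)
  28x1 + 272x2 + 23x3 ≤ 268   (ash)
  25x1 + 450x2 + 119x3 ≥ 297   (crude protein)
  x1, x2, x3 ≥ 0.
The minimum-cost mix takes nothing from barley — only cassava meal, meat-and-bone meal. The metabolisable energy and crude protein requirements are met with equality.
Optimal quantities: cassava meal = 2.967 kg, meat-and-bone meal = 0.4951 kg.
Total cost: 0.18·2.967 + 0.59·0.4951 = 0.82617.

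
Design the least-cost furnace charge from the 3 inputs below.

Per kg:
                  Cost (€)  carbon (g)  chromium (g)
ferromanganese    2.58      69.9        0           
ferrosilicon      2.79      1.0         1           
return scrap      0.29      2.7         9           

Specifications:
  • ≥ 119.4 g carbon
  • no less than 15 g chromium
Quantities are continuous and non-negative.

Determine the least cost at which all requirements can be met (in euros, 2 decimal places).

Set it up as a linear program. Let x1 = kg of ferromanganese, x2 = kg of ferrosilicon, x3 = kg of return scrap.
min 2.58x1 + 2.79x2 + 0.29x3 with:
  69.9x1 + 1x2 + 2.7x3 ≥ 119.4   (carbon)
  1x2 + 9x3 ≥ 15   (chromium)
  x1, x2, x3 ≥ 0.
At the optimum only ferromanganese, return scrap are positive (ferrosilicon = 0). Binding constraints: carbon and chromium.
Optimal quantities: ferromanganese = 1.644 kg, return scrap = 1.667 kg.
Hence cost = 2.58·1.644 + 0.29·1.667 = €4.72495.

€4.72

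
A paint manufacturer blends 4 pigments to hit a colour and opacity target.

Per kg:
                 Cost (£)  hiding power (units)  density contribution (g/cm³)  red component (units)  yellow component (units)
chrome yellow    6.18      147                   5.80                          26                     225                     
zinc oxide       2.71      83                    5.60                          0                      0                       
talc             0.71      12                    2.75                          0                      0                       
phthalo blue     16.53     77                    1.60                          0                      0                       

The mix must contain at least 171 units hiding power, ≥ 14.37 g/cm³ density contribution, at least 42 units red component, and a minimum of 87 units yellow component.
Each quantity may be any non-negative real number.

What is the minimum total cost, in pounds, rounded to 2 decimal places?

£11.27

Set it up as a linear program. Let x1 = kg of chrome yellow, x2 = kg of zinc oxide, x3 = kg of talc, x4 = kg of phthalo blue.
Minimise 6.18x1 + 2.71x2 + 0.71x3 + 16.53x4 with:
  147x1 + 83x2 + 12x3 + 77x4 ≥ 171   (hiding power)
  5.8x1 + 5.6x2 + 2.75x3 + 1.6x4 ≥ 14.37   (density contribution)
  26x1 ≥ 42   (red component)
  225x1 ≥ 87   (yellow component)
  x1, x2, x3, x4 ≥ 0.
The cheapest feasible vertex uses only chrome yellow, talc; zinc oxide, phthalo blue are not used. Binding constraints: density contribution and red component.
Optimal quantities: chrome yellow = 1.615 kg, talc = 1.818 kg.
Objective = 6.18·1.615 + 0.71·1.818 = 11.2715.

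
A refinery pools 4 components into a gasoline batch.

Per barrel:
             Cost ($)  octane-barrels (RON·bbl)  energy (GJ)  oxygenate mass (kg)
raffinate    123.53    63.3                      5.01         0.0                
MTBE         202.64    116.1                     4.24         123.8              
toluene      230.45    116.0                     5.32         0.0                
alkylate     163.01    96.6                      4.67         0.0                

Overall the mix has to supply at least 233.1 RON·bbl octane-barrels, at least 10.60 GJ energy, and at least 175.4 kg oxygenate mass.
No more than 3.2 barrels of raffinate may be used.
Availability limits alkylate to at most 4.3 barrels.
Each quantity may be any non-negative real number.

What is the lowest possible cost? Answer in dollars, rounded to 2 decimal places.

$413.81

Let x1 = barrels of raffinate, x2 = barrels of MTBE, x3 = barrels of toluene, x4 = barrels of alkylate.
Minimize 123.53x1 + 202.64x2 + 230.45x3 + 163.01x4 s.t.:
  63.3x1 + 116.1x2 + 116x3 + 96.6x4 ≥ 233.1   (octane-barrels)
  5.01x1 + 4.24x2 + 5.32x3 + 4.67x4 ≥ 10.6   (energy)
  123.8x2 ≥ 175.4   (oxygenate mass)
  x1 ≤ 3.2
  x4 ≤ 4.3
  x1, x2, x3, x4 ≥ 0.
The cheapest feasible vertex uses only raffinate, MTBE, alkylate; toluene is not used. There the octane-barrels, energy, oxygenate mass constraints are tight.
That vertex is x1 = 0.65438, x2 = 1.4168, x4 = 0.28144.
Cost = 123.53·0.65438 + 202.64·1.4168 + 163.01·0.28144 = 413.8134.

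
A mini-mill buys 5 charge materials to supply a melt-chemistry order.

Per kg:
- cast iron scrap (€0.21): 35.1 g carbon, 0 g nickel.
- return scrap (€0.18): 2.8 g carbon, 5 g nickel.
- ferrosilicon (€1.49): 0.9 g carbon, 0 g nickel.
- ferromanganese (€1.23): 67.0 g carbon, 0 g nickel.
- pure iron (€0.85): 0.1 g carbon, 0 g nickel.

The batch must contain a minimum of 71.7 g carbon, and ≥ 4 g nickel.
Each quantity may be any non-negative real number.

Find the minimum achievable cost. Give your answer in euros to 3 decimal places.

€0.560

Let x1 = kg of cast iron scrap, x2 = kg of return scrap, x3 = kg of ferrosilicon, x4 = kg of ferromanganese, x5 = kg of pure iron.
Minimise 0.21x1 + 0.18x2 + 1.49x3 + 1.23x4 + 0.85x5 s.t.:
  35.1x1 + 2.8x2 + 0.9x3 + 67x4 + 0.1x5 ≥ 71.7   (carbon)
  5x2 ≥ 4   (nickel)
  x1, x2, x3, x4, x5 ≥ 0.
The optimal basis is {cast iron scrap, return scrap}; ferrosilicon, ferromanganese, pure iron drop out. The carbon and nickel requirements are met with equality.
Solving gives x1 = 1.979, x2 = 0.8.
Hence cost = 0.21·1.979 + 0.18·0.8 = €0.55959.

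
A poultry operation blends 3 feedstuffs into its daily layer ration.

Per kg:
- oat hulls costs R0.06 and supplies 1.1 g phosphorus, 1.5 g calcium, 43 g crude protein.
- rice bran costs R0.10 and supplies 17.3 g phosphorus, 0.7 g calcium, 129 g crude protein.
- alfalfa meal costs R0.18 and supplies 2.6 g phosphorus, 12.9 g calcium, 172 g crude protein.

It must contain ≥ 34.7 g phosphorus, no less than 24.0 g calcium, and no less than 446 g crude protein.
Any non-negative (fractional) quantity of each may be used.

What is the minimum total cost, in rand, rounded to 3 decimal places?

Set it up as a linear program. Let x1 = kg of oat hulls, x2 = kg of rice bran, x3 = kg of alfalfa meal.
Minimize 0.06x1 + 0.1x2 + 0.18x3 subject to:
  1.1x1 + 17.3x2 + 2.6x3 ≥ 34.7   (phosphorus)
  1.5x1 + 0.7x2 + 12.9x3 ≥ 24   (calcium)
  43x1 + 129x2 + 172x3 ≥ 446   (crude protein)
  x1, x2, x3 ≥ 0.
At the optimum only rice bran, alfalfa meal are positive (oat hulls = 0). There the phosphorus and calcium constraints are tight.
That vertex is x2 = 1.74, x3 = 1.766.
Hence cost = 0.1·1.74 + 0.18·1.766 = R0.49188.

R0.492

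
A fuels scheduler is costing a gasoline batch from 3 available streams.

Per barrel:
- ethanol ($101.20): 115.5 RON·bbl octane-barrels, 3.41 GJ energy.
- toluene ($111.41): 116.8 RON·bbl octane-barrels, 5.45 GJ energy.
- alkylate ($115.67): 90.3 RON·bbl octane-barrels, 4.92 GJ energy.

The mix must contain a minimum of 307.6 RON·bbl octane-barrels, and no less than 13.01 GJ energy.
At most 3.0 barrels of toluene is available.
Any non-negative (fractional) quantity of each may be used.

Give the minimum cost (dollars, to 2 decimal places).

$287.32

Let x1 = barrels of ethanol, x2 = barrels of toluene, x3 = barrels of alkylate.
min 101.2x1 + 111.41x2 + 115.67x3 subject to:
  115.5x1 + 116.8x2 + 90.3x3 ≥ 307.6   (octane-barrels)
  3.41x1 + 5.45x2 + 4.92x3 ≥ 13.01   (energy)
  x2 ≤ 3
  x1, x2, x3 ≥ 0.
The optimal basis is {ethanol, toluene}; alkylate drops out. The octane-barrels and energy requirements are met with equality.
Optimal quantities: ethanol = 0.678464 barrels, toluene = 1.96265 barrels.
Total cost: 101.2·0.678464 + 111.41·1.96265 = 287.3194.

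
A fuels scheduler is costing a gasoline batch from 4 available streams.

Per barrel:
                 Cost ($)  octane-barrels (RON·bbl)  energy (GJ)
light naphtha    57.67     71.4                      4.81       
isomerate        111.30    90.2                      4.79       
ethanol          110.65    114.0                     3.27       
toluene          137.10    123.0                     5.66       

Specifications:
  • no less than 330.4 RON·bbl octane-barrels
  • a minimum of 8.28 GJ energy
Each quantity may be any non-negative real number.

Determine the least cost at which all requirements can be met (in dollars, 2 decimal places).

This is a linear program. Let x1 = barrels of light naphtha, x2 = barrels of isomerate, x3 = barrels of ethanol, x4 = barrels of toluene.
Minimize 57.67x1 + 111.3x2 + 110.65x3 + 137.1x4 s.t.:
  71.4x1 + 90.2x2 + 114x3 + 123x4 ≥ 330.4   (octane-barrels)
  4.81x1 + 4.79x2 + 3.27x3 + 5.66x4 ≥ 8.28   (energy)
  x1, x2, x3, x4 ≥ 0.
The optimal basis is {light naphtha}; isomerate, ethanol, toluene drop out. There the octane-barrels constraint is tight.
That vertex is x1 = 4.6275.
Hence cost = 57.67·4.6275 = $266.8679.

$266.87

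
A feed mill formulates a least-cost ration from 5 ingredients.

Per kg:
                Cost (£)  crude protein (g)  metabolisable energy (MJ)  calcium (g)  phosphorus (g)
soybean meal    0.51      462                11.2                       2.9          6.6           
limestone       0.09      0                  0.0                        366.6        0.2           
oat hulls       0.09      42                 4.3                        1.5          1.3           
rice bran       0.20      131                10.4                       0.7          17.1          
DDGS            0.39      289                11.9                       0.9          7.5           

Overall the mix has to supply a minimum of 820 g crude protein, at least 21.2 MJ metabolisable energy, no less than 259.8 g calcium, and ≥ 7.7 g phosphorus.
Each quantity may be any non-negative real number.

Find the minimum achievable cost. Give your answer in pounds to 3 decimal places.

Let x1 = kg of soybean meal, x2 = kg of limestone, x3 = kg of oat hulls, x4 = kg of rice bran, x5 = kg of DDGS.
min 0.51x1 + 0.09x2 + 0.09x3 + 0.2x4 + 0.39x5 s.t.:
  462x1 + 42x3 + 131x4 + 289x5 ≥ 820   (crude protein)
  11.2x1 + 4.3x3 + 10.4x4 + 11.9x5 ≥ 21.2   (metabolisable energy)
  2.9x1 + 366.6x2 + 1.5x3 + 0.7x4 + 0.9x5 ≥ 259.8   (calcium)
  6.6x1 + 0.2x2 + 1.3x3 + 17.1x4 + 7.5x5 ≥ 7.7   (phosphorus)
  x1, x2, x3, x4, x5 ≥ 0.
The optimal basis is {soybean meal, limestone, rice bran}; oat hulls, DDGS drop out. Binding constraints: crude protein, metabolisable energy, calcium.
Optimal quantities: soybean meal = 1.723 kg, limestone = 0.6947 kg, rice bran = 0.1829 kg.
Hence cost = 0.51·1.723 + 0.09·0.6947 + 0.2·0.1829 = £0.97783.

£0.978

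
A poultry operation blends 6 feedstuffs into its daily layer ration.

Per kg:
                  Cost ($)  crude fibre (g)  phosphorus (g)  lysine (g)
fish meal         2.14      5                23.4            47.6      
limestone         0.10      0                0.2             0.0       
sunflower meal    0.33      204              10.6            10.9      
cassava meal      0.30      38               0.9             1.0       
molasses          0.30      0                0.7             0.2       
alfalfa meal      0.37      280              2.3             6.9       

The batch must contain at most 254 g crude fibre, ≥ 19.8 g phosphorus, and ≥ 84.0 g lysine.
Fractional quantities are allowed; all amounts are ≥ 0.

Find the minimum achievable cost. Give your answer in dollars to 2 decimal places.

Let x1 = kg of fish meal, x2 = kg of limestone, x3 = kg of sunflower meal, x4 = kg of cassava meal, x5 = kg of molasses, x6 = kg of alfalfa meal.
Minimize 2.14x1 + 0.1x2 + 0.33x3 + 0.3x4 + 0.3x5 + 0.37x6 with:
  5x1 + 204x3 + 38x4 + 280x6 ≤ 254   (crude fibre)
  23.4x1 + 0.2x2 + 10.6x3 + 0.9x4 + 0.7x5 + 2.3x6 ≥ 19.8   (phosphorus)
  47.6x1 + 10.9x3 + 1x4 + 0.2x5 + 6.9x6 ≥ 84   (lysine)
  x1, x2, x3, x4, x5, x6 ≥ 0.
At the optimum only fish meal, sunflower meal are positive (limestone, cassava meal, molasses, alfalfa meal = 0). Binding constraints: crude fibre and lysine.
So fish meal = 1.488 kg, sunflower meal = 1.209 kg.
Cost = 2.14·1.488 + 0.33·1.209 = 3.5833.

$3.58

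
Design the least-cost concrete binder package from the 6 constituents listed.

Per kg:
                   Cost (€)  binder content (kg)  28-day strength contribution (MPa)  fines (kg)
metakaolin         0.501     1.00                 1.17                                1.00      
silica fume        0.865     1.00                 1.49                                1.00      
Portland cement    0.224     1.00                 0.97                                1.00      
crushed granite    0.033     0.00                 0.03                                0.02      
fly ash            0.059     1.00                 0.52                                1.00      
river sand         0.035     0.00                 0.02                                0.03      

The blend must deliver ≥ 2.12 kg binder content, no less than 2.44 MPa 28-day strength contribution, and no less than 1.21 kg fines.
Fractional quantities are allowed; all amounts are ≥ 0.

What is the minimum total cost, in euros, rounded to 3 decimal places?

Set it up as a linear program. Let x1 = kg of metakaolin, x2 = kg of silica fume, x3 = kg of Portland cement, x4 = kg of crushed granite, x5 = kg of fly ash, x6 = kg of river sand.
Minimize 0.501x1 + 0.865x2 + 0.224x3 + 0.033x4 + 0.059x5 + 0.035x6 s.t.:
  1x1 + 1x2 + 1x3 + 1x5 ≥ 2.12   (binder content)
  1.17x1 + 1.49x2 + 0.97x3 + 0.03x4 + 0.52x5 + 0.02x6 ≥ 2.44   (28-day strength contribution)
  1x1 + 1x2 + 1x3 + 0.02x4 + 1x5 + 0.03x6 ≥ 1.21   (fines)
  x1, x2, x3, x4, x5, x6 ≥ 0.
The minimum-cost mix takes nothing from metakaolin, silica fume, Portland cement, crushed granite, river sand — only fly ash. The 28-day strength contribution requirement is met with equality.
So fly ash = 4.692 kg.
Total cost: 0.059·4.692 = 0.27683.

€0.277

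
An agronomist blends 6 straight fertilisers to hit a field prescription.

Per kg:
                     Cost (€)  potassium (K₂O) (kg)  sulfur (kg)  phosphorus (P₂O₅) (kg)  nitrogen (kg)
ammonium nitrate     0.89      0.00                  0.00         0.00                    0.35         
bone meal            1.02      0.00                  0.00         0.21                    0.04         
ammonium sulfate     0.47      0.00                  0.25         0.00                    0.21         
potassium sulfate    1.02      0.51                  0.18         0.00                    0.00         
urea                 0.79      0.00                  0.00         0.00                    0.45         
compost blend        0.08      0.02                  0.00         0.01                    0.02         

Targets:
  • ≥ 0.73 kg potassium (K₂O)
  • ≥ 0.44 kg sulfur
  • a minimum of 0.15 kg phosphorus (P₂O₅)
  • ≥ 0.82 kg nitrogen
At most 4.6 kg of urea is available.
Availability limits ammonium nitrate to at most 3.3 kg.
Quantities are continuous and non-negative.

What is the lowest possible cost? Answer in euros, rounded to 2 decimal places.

Set it up as a linear program. Let x1 = kg of ammonium nitrate, x2 = kg of bone meal, x3 = kg of ammonium sulfate, x4 = kg of potassium sulfate, x5 = kg of urea, x6 = kg of compost blend.
Minimise 0.89x1 + 1.02x2 + 0.47x3 + 1.02x4 + 0.79x5 + 0.08x6 s.t.:
  0.51x4 + 0.02x6 ≥ 0.73   (potassium (K₂O))
  0.25x3 + 0.18x4 ≥ 0.44   (sulfur)
  0.21x2 + 0.01x6 ≥ 0.15   (phosphorus (P₂O₅))
  0.35x1 + 0.04x2 + 0.21x3 + 0.45x5 + 0.02x6 ≥ 0.82   (nitrogen)
  x5 ≤ 4.6
  x1 ≤ 3.3
  x1, x2, x3, x4, x5, x6 ≥ 0.
The minimum-cost mix takes nothing from ammonium nitrate, bone meal — only ammonium sulfate, potassium sulfate, urea, compost blend. Binding constraints: potassium (K₂O), sulfur, phosphorus (P₂O₅), nitrogen.
So ammonium sulfate = 1.153 kg, potassium sulfate = 0.8431 kg, urea = 0.6175 kg, compost blend = 15 kg.
Cost = 0.47·1.153 + 1.02·0.8431 + 0.79·0.6175 + 0.08·15 = 3.0897.

€3.09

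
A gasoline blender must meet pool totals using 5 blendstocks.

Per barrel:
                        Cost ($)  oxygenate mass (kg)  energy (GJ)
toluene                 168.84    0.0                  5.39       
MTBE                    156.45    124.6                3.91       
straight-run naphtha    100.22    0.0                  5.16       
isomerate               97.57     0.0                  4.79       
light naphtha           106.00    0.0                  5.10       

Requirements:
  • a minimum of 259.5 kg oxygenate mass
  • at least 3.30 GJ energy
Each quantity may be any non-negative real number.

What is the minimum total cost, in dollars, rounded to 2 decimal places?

$325.83

Let x1 = barrels of toluene, x2 = barrels of MTBE, x3 = barrels of straight-run naphtha, x4 = barrels of isomerate, x5 = barrels of light naphtha.
Minimize 168.84x1 + 156.45x2 + 100.22x3 + 97.57x4 + 106x5 s.t.:
  124.6x2 ≥ 259.5   (oxygenate mass)
  5.39x1 + 3.91x2 + 5.16x3 + 4.79x4 + 5.1x5 ≥ 3.3   (energy)
  x1, x2, x3, x4, x5 ≥ 0.
At the optimum only MTBE is positive (toluene, straight-run naphtha, isomerate, light naphtha = 0). The oxygenate mass requirement is met with equality.
That vertex is x2 = 2.08266.
Objective = 156.45·2.08266 = 325.8322.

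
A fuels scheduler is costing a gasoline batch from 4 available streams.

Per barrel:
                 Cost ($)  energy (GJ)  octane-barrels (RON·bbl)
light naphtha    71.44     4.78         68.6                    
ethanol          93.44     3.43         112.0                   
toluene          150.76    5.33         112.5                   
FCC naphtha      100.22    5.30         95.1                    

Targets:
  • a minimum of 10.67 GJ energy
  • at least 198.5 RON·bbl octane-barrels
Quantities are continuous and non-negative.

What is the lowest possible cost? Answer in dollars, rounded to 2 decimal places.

Let x1 = barrels of light naphtha, x2 = barrels of ethanol, x3 = barrels of toluene, x4 = barrels of FCC naphtha.
Minimise 71.44x1 + 93.44x2 + 150.76x3 + 100.22x4 with:
  4.78x1 + 3.43x2 + 5.33x3 + 5.3x4 ≥ 10.67   (energy)
  68.6x1 + 112x2 + 112.5x3 + 95.1x4 ≥ 198.5   (octane-barrels)
  x1, x2, x3, x4 ≥ 0.
The optimal basis is {light naphtha, ethanol}; toluene, FCC naphtha drop out. The energy and octane-barrels requirements are met with equality.
Optimal quantities: light naphtha = 1.7136 barrels, ethanol = 0.72274 barrels.
Objective = 71.44·1.7136 + 93.44·0.72274 = 189.9524.

$189.95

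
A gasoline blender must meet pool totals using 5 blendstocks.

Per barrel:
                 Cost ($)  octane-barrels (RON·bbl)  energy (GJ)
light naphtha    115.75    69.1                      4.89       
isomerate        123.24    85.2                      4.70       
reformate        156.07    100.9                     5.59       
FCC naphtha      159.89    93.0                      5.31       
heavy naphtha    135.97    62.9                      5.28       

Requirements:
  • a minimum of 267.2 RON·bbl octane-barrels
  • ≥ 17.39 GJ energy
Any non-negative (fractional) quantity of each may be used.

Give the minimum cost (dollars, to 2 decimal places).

$425.33

Set it up as a linear program. Let x1 = barrels of light naphtha, x2 = barrels of isomerate, x3 = barrels of reformate, x4 = barrels of FCC naphtha, x5 = barrels of heavy naphtha.
Minimize 115.75x1 + 123.24x2 + 156.07x3 + 159.89x4 + 135.97x5 with:
  69.1x1 + 85.2x2 + 100.9x3 + 93x4 + 62.9x5 ≥ 267.2   (octane-barrels)
  4.89x1 + 4.7x2 + 5.59x3 + 5.31x4 + 5.28x5 ≥ 17.39   (energy)
  x1, x2, x3, x4, x5 ≥ 0.
The cheapest feasible vertex uses only light naphtha, isomerate; reformate, FCC naphtha, heavy naphtha are not used. There the octane-barrels and energy constraints are tight.
So light naphtha = 2.458 barrels, isomerate = 1.1426 barrels.
Total cost: 115.75·2.458 + 123.24·1.1426 = 425.3275.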